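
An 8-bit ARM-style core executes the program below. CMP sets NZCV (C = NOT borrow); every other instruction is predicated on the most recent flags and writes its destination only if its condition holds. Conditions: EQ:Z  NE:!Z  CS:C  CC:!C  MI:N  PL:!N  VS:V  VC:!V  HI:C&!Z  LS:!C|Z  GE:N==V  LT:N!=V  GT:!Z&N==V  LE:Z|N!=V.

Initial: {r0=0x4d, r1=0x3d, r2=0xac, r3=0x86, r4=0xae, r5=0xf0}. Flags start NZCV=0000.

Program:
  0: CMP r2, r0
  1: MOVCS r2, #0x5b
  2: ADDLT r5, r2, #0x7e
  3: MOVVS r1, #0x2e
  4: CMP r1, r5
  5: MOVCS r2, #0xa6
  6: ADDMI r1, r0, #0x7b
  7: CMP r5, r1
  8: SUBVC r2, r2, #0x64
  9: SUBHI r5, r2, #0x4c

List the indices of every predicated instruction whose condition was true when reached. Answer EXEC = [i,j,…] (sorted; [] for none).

EXEC = [1,2,3,8,9]

0: ✓ CMP  NZCV=0011
1: ✓ MOVCS  r2←0x5b
2: ✓ ADDLT  r5←0xd9
3: ✓ MOVVS  r1←0x2e
4: ✓ CMP  NZCV=0000
5: · MOVCS
6: · ADDMI
7: ✓ CMP  NZCV=1010
8: ✓ SUBVC  r2←0xf7
9: ✓ SUBHI  r5←0xab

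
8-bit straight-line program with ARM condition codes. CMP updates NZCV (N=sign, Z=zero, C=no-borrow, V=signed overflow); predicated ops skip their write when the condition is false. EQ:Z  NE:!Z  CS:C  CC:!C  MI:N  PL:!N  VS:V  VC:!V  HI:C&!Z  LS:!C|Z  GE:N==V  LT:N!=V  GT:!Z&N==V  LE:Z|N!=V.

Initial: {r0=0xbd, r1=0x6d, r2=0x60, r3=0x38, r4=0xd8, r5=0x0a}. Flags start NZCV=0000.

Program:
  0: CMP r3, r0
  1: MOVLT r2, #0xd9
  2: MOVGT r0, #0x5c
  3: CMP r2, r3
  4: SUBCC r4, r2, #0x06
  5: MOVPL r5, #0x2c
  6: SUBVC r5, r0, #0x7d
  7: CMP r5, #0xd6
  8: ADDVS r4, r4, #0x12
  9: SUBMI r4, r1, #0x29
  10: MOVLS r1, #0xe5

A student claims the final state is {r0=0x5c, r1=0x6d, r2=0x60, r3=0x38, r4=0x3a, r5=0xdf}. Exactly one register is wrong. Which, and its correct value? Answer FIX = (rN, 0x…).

0: ✓ CMP  NZCV=0000
1: · MOVLT
2: ✓ MOVGT  r0←0x5c
3: ✓ CMP  NZCV=0010
4: · SUBCC
5: ✓ MOVPL  r5←0x2c
6: ✓ SUBVC  r5←0xdf
7: ✓ CMP  NZCV=0010
8: · ADDVS
9: · SUBMI
10: · MOVLS

FIX = (r4, 0xd8)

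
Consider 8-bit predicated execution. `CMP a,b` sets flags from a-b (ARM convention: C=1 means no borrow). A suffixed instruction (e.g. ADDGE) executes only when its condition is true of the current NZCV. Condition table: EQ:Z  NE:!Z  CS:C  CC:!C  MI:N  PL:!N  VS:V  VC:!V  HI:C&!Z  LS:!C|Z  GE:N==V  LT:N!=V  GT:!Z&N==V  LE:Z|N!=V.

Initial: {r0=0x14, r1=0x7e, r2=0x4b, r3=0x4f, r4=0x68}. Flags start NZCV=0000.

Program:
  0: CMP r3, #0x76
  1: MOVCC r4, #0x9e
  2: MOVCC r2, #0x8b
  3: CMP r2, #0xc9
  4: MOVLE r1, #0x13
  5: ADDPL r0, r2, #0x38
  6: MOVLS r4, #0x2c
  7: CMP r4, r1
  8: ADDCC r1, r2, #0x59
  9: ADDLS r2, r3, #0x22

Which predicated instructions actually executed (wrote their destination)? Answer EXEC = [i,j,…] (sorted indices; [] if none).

EXEC = [1,2,4,6]

[0] flags=1000 → (cmp)
[1] flags=1000 CC?T → r4=0x9e
[2] flags=1000 CC?T → r2=0x8b
[3] flags=1000 → (cmp)
[4] flags=1000 LE?T → r1=0x13
[5] flags=1000 PL?F → skip
[6] flags=1000 LS?T → r4=0x2c
[7] flags=0010 → (cmp)
[8] flags=0010 CC?F → skip
[9] flags=0010 LS?F → skip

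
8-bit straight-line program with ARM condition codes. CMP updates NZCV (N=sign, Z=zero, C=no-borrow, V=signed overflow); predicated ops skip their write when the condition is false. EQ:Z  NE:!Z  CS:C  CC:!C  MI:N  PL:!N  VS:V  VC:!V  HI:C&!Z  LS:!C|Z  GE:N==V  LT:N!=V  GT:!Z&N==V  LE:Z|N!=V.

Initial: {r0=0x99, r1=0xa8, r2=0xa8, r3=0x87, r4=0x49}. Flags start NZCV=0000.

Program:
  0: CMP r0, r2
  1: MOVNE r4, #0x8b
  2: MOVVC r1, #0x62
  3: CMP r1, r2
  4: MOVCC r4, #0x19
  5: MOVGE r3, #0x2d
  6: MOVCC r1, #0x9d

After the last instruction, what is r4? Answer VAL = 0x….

VAL = 0x19

[0] flags=1000 → (cmp)
[1] flags=1000 NE?T → r4=0x8b
[2] flags=1000 VC?T → r1=0x62
[3] flags=1001 → (cmp)
[4] flags=1001 CC?T → r4=0x19
[5] flags=1001 GE?T → r3=0x2d
[6] flags=1001 CC?T → r1=0x9d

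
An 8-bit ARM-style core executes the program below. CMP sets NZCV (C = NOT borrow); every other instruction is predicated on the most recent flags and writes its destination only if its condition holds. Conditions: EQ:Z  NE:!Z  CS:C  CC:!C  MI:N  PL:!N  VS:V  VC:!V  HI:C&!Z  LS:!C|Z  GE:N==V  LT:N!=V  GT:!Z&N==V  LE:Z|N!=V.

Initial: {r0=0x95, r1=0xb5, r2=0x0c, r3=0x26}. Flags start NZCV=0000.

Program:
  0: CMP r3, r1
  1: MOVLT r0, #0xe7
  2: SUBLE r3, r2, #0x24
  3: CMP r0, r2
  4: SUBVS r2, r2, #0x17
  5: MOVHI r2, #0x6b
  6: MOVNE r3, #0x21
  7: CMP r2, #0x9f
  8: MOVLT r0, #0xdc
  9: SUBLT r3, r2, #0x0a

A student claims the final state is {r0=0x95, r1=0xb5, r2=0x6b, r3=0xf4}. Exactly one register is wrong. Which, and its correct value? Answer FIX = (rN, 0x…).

FIX = (r3, 0x21)

[0] flags=0000 → (cmp)
[1] flags=0000 LT?F → skip
[2] flags=0000 LE?F → skip
[3] flags=1010 → (cmp)
[4] flags=1010 VS?F → skip
[5] flags=1010 HI?T → r2=0x6b
[6] flags=1010 NE?T → r3=0x21
[7] flags=1001 → (cmp)
[8] flags=1001 LT?F → skip
[9] flags=1001 LT?F → skip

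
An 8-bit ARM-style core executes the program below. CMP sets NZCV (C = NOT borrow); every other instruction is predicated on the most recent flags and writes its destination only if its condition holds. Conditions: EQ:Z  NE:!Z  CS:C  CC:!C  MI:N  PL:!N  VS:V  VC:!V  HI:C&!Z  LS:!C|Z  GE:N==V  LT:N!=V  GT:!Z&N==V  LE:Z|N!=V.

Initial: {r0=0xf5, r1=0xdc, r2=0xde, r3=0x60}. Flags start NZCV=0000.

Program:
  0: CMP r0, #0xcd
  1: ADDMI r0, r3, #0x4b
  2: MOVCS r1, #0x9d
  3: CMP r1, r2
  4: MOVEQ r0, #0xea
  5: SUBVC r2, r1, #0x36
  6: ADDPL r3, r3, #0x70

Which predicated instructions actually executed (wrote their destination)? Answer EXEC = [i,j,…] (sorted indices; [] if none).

EXEC = [2,5]

[0] flags=0010 → (cmp)
[1] flags=0010 MI?F → skip
[2] flags=0010 CS?T → r1=0x9d
[3] flags=1000 → (cmp)
[4] flags=1000 EQ?F → skip
[5] flags=1000 VC?T → r2=0x67
[6] flags=1000 PL?F → skip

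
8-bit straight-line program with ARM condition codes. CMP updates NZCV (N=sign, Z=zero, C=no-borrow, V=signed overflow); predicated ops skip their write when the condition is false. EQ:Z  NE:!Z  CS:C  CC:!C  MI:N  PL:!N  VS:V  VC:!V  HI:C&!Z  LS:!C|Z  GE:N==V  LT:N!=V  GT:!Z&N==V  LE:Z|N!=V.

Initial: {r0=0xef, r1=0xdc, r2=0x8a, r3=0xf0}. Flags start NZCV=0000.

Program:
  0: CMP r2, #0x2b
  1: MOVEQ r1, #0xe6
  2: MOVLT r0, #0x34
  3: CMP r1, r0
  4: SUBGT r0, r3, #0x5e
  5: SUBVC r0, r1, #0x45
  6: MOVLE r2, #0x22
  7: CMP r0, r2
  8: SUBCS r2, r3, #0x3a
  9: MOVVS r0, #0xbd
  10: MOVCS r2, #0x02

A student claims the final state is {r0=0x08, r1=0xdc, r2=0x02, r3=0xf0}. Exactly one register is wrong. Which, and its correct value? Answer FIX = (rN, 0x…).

0: ✓ CMP  NZCV=0011
1: · MOVEQ
2: ✓ MOVLT  r0←0x34
3: ✓ CMP  NZCV=1010
4: · SUBGT
5: ✓ SUBVC  r0←0x97
6: ✓ MOVLE  r2←0x22
7: ✓ CMP  NZCV=0011
8: ✓ SUBCS  r2←0xb6
9: ✓ MOVVS  r0←0xbd
10: ✓ MOVCS  r2←0x02

FIX = (r0, 0xbd)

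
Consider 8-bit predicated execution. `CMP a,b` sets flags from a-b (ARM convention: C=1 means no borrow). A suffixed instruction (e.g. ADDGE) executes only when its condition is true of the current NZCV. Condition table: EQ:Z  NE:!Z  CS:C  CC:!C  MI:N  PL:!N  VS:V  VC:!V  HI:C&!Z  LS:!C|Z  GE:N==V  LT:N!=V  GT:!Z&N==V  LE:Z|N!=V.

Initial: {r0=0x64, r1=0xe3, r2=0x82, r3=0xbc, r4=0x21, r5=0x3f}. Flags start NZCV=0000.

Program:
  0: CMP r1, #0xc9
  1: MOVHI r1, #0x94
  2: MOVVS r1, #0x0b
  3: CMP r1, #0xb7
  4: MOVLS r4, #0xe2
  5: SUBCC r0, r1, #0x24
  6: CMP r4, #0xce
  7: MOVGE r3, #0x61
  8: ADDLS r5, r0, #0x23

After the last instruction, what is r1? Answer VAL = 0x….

[0] flags=0010 → (cmp)
[1] flags=0010 HI?T → r1=0x94
[2] flags=0010 VS?F → skip
[3] flags=1000 → (cmp)
[4] flags=1000 LS?T → r4=0xe2
[5] flags=1000 CC?T → r0=0x70
[6] flags=0010 → (cmp)
[7] flags=0010 GE?T → r3=0x61
[8] flags=0010 LS?F → skip

VAL = 0x94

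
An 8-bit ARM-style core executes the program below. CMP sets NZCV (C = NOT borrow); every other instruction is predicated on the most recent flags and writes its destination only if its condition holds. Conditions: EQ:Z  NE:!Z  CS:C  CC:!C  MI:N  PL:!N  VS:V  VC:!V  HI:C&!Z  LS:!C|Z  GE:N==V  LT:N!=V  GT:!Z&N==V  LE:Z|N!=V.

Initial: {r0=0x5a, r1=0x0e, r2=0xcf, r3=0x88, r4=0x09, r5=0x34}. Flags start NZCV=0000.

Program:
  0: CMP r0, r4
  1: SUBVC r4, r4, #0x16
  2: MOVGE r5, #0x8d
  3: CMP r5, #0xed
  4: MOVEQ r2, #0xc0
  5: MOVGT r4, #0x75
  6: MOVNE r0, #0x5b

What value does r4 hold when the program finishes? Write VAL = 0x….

VAL = 0xf3

0: ✓ CMP  NZCV=0010
1: ✓ SUBVC  r4←0xf3
2: ✓ MOVGE  r5←0x8d
3: ✓ CMP  NZCV=1000
4: · MOVEQ
5: · MOVGT
6: ✓ MOVNE  r0←0x5b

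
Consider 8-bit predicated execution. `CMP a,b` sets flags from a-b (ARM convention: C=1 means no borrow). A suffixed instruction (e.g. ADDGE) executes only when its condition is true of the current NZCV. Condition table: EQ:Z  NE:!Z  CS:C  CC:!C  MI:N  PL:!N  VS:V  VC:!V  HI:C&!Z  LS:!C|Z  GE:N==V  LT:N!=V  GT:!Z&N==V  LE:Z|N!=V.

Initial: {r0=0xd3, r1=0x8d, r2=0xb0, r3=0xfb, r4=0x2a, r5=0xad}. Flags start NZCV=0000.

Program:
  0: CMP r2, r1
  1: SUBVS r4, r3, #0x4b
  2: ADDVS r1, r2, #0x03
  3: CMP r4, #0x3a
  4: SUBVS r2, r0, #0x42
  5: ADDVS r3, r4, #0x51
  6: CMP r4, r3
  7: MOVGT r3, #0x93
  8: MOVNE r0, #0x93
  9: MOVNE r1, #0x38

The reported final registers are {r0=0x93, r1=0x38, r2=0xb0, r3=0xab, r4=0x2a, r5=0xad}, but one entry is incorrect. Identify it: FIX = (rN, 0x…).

FIX = (r3, 0x93)

0: ✓ CMP  NZCV=0010
1: · SUBVS
2: · ADDVS
3: ✓ CMP  NZCV=1000
4: · SUBVS
5: · ADDVS
6: ✓ CMP  NZCV=0000
7: ✓ MOVGT  r3←0x93
8: ✓ MOVNE  r0←0x93
9: ✓ MOVNE  r1←0x38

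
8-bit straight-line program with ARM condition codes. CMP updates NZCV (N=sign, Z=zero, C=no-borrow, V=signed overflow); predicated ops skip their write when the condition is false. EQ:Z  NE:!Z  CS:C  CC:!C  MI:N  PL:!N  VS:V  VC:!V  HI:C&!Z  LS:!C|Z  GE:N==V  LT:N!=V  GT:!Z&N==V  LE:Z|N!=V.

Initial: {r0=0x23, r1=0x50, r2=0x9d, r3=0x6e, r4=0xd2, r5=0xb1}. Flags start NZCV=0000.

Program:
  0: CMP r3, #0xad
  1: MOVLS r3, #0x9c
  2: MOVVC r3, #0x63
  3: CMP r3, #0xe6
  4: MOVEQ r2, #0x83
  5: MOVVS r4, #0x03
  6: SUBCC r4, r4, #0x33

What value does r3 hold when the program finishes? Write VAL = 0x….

[0] flags=1001 → (cmp)
[1] flags=1001 LS?T → r3=0x9c
[2] flags=1001 VC?F → skip
[3] flags=1000 → (cmp)
[4] flags=1000 EQ?F → skip
[5] flags=1000 VS?F → skip
[6] flags=1000 CC?T → r4=0x9f

VAL = 0x9c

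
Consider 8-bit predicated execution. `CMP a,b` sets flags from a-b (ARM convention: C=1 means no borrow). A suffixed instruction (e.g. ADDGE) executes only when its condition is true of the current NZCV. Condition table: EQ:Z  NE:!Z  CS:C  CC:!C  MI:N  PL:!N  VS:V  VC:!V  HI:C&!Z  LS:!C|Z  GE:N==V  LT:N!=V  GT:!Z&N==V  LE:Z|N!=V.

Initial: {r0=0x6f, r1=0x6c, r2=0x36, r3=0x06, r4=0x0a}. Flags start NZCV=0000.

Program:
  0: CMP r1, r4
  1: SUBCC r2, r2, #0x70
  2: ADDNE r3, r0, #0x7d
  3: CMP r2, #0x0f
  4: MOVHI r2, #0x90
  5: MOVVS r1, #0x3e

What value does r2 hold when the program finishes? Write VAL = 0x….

VAL = 0x90

0: ✓ CMP  NZCV=0010
1: · SUBCC
2: ✓ ADDNE  r3←0xec
3: ✓ CMP  NZCV=0010
4: ✓ MOVHI  r2←0x90
5: · MOVVS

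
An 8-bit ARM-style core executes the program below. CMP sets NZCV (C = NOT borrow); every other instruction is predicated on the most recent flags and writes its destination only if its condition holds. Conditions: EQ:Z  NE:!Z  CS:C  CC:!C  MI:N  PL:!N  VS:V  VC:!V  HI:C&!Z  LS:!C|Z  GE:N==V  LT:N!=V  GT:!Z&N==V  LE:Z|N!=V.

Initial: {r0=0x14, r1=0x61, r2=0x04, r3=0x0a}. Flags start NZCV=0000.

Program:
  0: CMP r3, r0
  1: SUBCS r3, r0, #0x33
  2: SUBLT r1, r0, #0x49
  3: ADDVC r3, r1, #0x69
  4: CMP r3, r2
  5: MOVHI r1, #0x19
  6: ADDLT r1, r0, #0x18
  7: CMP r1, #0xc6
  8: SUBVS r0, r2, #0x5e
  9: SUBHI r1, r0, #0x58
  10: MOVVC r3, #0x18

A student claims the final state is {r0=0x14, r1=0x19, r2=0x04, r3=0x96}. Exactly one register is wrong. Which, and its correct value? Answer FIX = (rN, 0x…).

0: ✓ CMP  NZCV=1000
1: · SUBCS
2: ✓ SUBLT  r1←0xcb
3: ✓ ADDVC  r3←0x34
4: ✓ CMP  NZCV=0010
5: ✓ MOVHI  r1←0x19
6: · ADDLT
7: ✓ CMP  NZCV=0000
8: · SUBVS
9: · SUBHI
10: ✓ MOVVC  r3←0x18

FIX = (r3, 0x18)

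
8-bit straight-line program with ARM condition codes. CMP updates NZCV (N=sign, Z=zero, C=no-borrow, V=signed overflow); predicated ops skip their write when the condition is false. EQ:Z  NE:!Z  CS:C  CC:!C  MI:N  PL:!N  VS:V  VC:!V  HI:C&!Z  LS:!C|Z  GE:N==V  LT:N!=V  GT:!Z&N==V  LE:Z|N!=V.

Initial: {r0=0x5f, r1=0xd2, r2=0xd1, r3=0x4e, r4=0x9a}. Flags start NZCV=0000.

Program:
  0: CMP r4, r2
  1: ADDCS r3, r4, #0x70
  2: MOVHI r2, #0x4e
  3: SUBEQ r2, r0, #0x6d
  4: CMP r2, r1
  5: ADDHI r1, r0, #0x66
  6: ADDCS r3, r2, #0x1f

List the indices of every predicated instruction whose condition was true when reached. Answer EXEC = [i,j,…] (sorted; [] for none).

EXEC = []

[0] flags=1000 → (cmp)
[1] flags=1000 CS?F → skip
[2] flags=1000 HI?F → skip
[3] flags=1000 EQ?F → skip
[4] flags=1000 → (cmp)
[5] flags=1000 HI?F → skip
[6] flags=1000 CS?F → skip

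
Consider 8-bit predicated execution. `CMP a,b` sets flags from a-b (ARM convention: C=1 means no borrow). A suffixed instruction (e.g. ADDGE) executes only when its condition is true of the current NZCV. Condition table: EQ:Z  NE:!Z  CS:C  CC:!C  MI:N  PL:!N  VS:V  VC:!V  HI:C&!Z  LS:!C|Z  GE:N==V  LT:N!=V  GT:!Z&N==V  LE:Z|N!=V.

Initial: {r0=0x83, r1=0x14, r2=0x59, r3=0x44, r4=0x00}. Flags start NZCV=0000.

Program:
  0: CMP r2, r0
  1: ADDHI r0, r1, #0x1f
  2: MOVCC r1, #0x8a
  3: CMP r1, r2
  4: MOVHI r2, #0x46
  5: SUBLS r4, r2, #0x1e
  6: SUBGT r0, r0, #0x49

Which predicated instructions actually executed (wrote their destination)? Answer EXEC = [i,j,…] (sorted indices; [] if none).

EXEC = [2,4]

0: ✓ CMP  NZCV=1001
1: · ADDHI
2: ✓ MOVCC  r1←0x8a
3: ✓ CMP  NZCV=0011
4: ✓ MOVHI  r2←0x46
5: · SUBLS
6: · SUBGT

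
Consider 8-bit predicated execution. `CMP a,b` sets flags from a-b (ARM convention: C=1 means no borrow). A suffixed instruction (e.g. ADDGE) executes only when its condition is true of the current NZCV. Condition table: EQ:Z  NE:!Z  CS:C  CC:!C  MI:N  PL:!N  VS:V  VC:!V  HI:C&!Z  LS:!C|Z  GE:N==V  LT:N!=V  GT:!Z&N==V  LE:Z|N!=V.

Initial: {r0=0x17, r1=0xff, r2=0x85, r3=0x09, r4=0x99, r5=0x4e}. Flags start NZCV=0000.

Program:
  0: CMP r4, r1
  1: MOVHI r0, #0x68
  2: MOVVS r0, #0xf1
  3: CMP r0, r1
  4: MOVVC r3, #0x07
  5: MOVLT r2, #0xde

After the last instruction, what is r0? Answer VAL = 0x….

[0] flags=1000 → (cmp)
[1] flags=1000 HI?F → skip
[2] flags=1000 VS?F → skip
[3] flags=0000 → (cmp)
[4] flags=0000 VC?T → r3=0x07
[5] flags=0000 LT?F → skip

VAL = 0x17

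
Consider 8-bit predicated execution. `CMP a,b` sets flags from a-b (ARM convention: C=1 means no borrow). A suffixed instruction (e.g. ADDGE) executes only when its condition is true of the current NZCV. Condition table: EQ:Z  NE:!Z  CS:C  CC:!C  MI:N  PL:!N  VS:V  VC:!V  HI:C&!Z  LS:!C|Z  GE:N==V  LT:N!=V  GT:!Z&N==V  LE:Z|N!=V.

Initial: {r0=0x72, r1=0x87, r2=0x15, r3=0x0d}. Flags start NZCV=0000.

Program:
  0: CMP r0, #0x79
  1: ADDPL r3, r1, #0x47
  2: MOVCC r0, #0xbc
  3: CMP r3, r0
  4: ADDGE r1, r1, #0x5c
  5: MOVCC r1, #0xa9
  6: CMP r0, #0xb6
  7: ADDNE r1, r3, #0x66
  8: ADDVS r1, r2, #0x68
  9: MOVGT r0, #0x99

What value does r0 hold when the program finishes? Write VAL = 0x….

VAL = 0x99

[0] flags=1000 → (cmp)
[1] flags=1000 PL?F → skip
[2] flags=1000 CC?T → r0=0xbc
[3] flags=0000 → (cmp)
[4] flags=0000 GE?T → r1=0xe3
[5] flags=0000 CC?T → r1=0xa9
[6] flags=0010 → (cmp)
[7] flags=0010 NE?T → r1=0x73
[8] flags=0010 VS?F → skip
[9] flags=0010 GT?T → r0=0x99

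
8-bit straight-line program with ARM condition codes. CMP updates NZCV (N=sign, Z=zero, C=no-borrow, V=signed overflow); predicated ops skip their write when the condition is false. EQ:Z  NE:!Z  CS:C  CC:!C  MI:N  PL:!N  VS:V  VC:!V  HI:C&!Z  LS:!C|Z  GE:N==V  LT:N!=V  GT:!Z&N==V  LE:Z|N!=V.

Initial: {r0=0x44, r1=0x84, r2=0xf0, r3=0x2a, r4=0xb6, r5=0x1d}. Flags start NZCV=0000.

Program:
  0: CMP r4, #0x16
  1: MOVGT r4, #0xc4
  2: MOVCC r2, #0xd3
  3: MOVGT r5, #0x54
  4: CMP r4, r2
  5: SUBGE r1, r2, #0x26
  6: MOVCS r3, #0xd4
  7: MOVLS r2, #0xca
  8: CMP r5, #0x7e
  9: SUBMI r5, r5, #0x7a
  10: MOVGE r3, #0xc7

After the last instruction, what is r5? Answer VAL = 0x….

VAL = 0xa3

0: ✓ CMP  NZCV=1010
1: · MOVGT
2: · MOVCC
3: · MOVGT
4: ✓ CMP  NZCV=1000
5: · SUBGE
6: · MOVCS
7: ✓ MOVLS  r2←0xca
8: ✓ CMP  NZCV=1000
9: ✓ SUBMI  r5←0xa3
10: · MOVGE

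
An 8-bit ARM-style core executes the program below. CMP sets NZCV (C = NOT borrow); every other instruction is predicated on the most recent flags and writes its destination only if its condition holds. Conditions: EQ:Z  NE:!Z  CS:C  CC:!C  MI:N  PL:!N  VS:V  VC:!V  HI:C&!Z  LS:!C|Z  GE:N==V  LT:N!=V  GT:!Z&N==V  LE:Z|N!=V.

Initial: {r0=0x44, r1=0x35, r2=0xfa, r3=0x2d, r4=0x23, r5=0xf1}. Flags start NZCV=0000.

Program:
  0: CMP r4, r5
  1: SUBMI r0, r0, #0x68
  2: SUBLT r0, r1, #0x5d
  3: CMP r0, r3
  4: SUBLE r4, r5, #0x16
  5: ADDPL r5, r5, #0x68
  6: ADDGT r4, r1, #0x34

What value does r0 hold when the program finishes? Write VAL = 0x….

VAL = 0x44

[0] flags=0000 → (cmp)
[1] flags=0000 MI?F → skip
[2] flags=0000 LT?F → skip
[3] flags=0010 → (cmp)
[4] flags=0010 LE?F → skip
[5] flags=0010 PL?T → r5=0x59
[6] flags=0010 GT?T → r4=0x69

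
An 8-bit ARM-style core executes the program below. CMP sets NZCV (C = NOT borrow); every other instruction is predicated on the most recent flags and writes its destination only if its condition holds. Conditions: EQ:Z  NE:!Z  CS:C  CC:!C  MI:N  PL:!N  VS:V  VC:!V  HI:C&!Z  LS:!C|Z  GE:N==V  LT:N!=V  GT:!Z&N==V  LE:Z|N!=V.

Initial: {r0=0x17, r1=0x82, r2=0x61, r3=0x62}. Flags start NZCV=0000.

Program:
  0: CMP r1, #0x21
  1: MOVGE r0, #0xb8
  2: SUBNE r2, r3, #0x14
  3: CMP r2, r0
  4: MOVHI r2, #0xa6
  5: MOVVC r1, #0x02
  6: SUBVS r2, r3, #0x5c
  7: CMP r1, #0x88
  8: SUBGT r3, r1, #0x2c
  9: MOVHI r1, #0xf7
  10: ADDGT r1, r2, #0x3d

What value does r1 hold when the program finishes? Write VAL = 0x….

VAL = 0xe3

0: ✓ CMP  NZCV=0011
1: · MOVGE
2: ✓ SUBNE  r2←0x4e
3: ✓ CMP  NZCV=0010
4: ✓ MOVHI  r2←0xa6
5: ✓ MOVVC  r1←0x02
6: · SUBVS
7: ✓ CMP  NZCV=0000
8: ✓ SUBGT  r3←0xd6
9: · MOVHI
10: ✓ ADDGT  r1←0xe3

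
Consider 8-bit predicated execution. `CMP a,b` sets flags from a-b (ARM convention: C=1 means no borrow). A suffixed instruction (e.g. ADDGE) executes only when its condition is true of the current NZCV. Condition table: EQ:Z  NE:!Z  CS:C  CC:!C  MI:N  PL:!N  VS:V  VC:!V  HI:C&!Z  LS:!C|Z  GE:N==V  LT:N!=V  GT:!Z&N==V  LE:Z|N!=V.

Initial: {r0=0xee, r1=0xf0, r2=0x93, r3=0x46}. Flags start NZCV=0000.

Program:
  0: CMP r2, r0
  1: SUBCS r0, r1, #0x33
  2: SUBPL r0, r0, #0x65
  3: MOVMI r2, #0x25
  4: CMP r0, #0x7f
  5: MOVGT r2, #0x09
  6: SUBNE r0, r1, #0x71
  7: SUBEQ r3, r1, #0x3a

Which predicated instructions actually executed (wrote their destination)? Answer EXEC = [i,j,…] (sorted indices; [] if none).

EXEC = [3,6]

0: ✓ CMP  NZCV=1000
1: · SUBCS
2: · SUBPL
3: ✓ MOVMI  r2←0x25
4: ✓ CMP  NZCV=0011
5: · MOVGT
6: ✓ SUBNE  r0←0x7f
7: · SUBEQ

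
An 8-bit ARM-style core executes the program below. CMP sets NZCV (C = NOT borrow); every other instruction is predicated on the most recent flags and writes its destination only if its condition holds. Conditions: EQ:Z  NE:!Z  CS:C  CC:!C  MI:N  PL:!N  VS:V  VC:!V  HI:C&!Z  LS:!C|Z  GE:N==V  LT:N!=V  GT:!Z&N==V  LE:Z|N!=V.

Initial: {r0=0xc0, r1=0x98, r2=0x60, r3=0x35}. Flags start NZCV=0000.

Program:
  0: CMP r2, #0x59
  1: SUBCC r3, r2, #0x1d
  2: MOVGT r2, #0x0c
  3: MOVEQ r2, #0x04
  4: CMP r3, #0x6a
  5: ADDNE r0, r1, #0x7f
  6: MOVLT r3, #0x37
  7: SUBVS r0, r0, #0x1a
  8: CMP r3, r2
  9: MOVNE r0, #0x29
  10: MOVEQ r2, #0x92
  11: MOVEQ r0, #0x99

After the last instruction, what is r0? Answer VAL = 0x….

0: ✓ CMP  NZCV=0010
1: · SUBCC
2: ✓ MOVGT  r2←0x0c
3: · MOVEQ
4: ✓ CMP  NZCV=1000
5: ✓ ADDNE  r0←0x17
6: ✓ MOVLT  r3←0x37
7: · SUBVS
8: ✓ CMP  NZCV=0010
9: ✓ MOVNE  r0←0x29
10: · MOVEQ
11: · MOVEQ

VAL = 0x29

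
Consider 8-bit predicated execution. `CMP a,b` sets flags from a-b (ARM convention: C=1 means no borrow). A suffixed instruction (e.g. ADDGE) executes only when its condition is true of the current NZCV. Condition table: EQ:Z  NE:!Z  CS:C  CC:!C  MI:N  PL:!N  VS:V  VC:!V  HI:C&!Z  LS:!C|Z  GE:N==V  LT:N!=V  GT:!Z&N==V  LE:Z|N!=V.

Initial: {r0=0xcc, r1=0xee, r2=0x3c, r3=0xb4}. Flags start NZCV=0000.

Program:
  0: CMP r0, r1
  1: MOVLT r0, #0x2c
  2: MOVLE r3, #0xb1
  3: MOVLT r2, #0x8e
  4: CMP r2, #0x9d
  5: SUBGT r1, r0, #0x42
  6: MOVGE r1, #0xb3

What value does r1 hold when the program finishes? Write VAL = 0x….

VAL = 0xee

0: ✓ CMP  NZCV=1000
1: ✓ MOVLT  r0←0x2c
2: ✓ MOVLE  r3←0xb1
3: ✓ MOVLT  r2←0x8e
4: ✓ CMP  NZCV=1000
5: · SUBGT
6: · MOVGE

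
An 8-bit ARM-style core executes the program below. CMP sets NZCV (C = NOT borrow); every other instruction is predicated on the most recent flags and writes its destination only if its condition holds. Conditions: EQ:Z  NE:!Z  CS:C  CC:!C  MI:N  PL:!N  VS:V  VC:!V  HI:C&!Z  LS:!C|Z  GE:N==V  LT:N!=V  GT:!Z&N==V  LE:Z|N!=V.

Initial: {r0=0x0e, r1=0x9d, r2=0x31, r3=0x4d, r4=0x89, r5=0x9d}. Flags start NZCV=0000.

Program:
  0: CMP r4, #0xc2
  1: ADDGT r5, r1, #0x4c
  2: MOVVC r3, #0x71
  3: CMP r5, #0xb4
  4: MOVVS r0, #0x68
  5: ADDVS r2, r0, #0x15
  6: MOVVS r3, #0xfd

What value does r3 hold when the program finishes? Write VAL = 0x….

0: ✓ CMP  NZCV=1000
1: · ADDGT
2: ✓ MOVVC  r3←0x71
3: ✓ CMP  NZCV=1000
4: · MOVVS
5: · ADDVS
6: · MOVVS

VAL = 0x71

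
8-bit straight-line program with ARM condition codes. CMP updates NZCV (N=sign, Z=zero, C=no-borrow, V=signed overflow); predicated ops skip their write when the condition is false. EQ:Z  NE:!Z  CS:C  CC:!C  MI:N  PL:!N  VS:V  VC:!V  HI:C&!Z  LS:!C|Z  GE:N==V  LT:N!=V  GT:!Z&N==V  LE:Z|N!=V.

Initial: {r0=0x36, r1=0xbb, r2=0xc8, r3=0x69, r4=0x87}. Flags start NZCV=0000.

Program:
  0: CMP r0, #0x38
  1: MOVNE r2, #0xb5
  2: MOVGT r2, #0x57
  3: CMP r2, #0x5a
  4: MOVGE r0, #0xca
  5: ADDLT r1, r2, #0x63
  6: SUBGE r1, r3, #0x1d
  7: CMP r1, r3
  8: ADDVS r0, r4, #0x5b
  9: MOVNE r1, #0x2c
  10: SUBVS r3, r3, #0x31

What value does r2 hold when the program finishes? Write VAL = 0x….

[0] flags=1000 → (cmp)
[1] flags=1000 NE?T → r2=0xb5
[2] flags=1000 GT?F → skip
[3] flags=0011 → (cmp)
[4] flags=0011 GE?F → skip
[5] flags=0011 LT?T → r1=0x18
[6] flags=0011 GE?F → skip
[7] flags=1000 → (cmp)
[8] flags=1000 VS?F → skip
[9] flags=1000 NE?T → r1=0x2c
[10] flags=1000 VS?F → skip

VAL = 0xb5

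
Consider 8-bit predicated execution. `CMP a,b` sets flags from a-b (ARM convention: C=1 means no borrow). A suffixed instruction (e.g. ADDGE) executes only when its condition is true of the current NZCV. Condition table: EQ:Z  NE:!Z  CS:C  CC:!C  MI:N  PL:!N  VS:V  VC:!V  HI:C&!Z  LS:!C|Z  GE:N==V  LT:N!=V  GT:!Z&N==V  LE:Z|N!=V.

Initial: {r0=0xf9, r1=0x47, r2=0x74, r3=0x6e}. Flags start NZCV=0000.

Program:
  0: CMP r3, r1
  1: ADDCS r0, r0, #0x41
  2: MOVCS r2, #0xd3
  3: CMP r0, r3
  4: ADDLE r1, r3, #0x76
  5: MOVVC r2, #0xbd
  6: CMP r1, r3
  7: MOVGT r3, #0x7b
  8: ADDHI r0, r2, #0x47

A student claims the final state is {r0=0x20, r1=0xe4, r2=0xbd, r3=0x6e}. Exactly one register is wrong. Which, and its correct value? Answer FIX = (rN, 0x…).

[0] flags=0010 → (cmp)
[1] flags=0010 CS?T → r0=0x3a
[2] flags=0010 CS?T → r2=0xd3
[3] flags=1000 → (cmp)
[4] flags=1000 LE?T → r1=0xe4
[5] flags=1000 VC?T → r2=0xbd
[6] flags=0011 → (cmp)
[7] flags=0011 GT?F → skip
[8] flags=0011 HI?T → r0=0x04

FIX = (r0, 0x04)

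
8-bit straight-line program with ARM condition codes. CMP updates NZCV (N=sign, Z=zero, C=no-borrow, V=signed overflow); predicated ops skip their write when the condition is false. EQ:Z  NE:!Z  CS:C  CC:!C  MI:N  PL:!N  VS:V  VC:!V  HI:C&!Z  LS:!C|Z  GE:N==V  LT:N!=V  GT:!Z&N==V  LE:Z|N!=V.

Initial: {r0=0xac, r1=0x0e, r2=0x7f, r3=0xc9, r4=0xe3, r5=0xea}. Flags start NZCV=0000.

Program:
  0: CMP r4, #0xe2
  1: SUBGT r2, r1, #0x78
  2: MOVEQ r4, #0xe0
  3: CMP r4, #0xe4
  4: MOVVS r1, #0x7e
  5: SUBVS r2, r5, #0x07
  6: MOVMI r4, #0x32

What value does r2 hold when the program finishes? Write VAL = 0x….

[0] flags=0010 → (cmp)
[1] flags=0010 GT?T → r2=0x96
[2] flags=0010 EQ?F → skip
[3] flags=1000 → (cmp)
[4] flags=1000 VS?F → skip
[5] flags=1000 VS?F → skip
[6] flags=1000 MI?T → r4=0x32

VAL = 0x96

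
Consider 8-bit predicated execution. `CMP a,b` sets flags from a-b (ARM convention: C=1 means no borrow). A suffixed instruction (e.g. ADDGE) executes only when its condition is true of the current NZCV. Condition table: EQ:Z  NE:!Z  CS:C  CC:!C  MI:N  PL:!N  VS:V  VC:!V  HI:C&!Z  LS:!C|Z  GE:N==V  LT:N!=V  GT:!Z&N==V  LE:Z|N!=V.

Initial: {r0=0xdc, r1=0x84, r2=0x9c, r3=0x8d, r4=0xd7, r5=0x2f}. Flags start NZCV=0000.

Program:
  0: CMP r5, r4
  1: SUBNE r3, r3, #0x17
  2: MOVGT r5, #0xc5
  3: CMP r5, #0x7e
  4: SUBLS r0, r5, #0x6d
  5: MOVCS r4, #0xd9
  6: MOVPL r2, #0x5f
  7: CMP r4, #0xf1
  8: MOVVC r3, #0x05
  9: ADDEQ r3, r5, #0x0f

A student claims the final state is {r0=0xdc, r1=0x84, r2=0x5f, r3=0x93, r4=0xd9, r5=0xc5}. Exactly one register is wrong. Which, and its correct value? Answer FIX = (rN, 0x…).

0: ✓ CMP  NZCV=0000
1: ✓ SUBNE  r3←0x76
2: ✓ MOVGT  r5←0xc5
3: ✓ CMP  NZCV=0011
4: · SUBLS
5: ✓ MOVCS  r4←0xd9
6: ✓ MOVPL  r2←0x5f
7: ✓ CMP  NZCV=1000
8: ✓ MOVVC  r3←0x05
9: · ADDEQ

FIX = (r3, 0x05)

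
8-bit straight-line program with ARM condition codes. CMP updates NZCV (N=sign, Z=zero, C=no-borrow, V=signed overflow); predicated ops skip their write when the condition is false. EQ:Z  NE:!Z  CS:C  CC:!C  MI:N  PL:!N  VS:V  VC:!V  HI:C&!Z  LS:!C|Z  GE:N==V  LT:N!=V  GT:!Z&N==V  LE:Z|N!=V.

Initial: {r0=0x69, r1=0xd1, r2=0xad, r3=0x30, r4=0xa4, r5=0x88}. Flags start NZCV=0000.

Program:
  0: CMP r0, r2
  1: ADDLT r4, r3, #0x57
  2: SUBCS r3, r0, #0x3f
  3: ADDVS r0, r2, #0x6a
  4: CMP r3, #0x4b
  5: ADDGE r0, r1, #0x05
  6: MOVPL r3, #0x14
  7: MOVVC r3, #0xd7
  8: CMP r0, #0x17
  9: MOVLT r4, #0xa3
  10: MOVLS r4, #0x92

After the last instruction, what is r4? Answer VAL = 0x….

VAL = 0x92

[0] flags=1001 → (cmp)
[1] flags=1001 LT?F → skip
[2] flags=1001 CS?F → skip
[3] flags=1001 VS?T → r0=0x17
[4] flags=1000 → (cmp)
[5] flags=1000 GE?F → skip
[6] flags=1000 PL?F → skip
[7] flags=1000 VC?T → r3=0xd7
[8] flags=0110 → (cmp)
[9] flags=0110 LT?F → skip
[10] flags=0110 LS?T → r4=0x92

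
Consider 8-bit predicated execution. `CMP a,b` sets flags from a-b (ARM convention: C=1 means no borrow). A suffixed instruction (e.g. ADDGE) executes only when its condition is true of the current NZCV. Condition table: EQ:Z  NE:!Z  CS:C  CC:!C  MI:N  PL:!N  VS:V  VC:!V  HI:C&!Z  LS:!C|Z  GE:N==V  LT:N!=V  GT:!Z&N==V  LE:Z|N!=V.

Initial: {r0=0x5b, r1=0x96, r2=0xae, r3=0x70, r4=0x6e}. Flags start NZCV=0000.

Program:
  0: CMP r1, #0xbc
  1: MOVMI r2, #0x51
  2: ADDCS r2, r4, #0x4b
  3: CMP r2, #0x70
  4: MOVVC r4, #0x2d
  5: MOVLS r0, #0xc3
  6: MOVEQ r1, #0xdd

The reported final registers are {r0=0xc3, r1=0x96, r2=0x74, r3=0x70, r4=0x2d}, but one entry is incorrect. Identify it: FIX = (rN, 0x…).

0: ✓ CMP  NZCV=1000
1: ✓ MOVMI  r2←0x51
2: · ADDCS
3: ✓ CMP  NZCV=1000
4: ✓ MOVVC  r4←0x2d
5: ✓ MOVLS  r0←0xc3
6: · MOVEQ

FIX = (r2, 0x51)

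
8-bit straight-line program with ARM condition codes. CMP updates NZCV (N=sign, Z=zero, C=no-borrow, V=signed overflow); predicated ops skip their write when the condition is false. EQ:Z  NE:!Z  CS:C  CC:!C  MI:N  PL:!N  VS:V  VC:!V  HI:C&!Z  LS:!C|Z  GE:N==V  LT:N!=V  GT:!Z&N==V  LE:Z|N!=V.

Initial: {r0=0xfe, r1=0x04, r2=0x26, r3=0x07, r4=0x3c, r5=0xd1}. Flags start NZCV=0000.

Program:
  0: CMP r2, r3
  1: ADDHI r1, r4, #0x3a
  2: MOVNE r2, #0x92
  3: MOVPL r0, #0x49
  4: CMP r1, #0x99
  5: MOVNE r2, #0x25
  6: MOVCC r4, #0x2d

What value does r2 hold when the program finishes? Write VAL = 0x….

VAL = 0x25

0: ✓ CMP  NZCV=0010
1: ✓ ADDHI  r1←0x76
2: ✓ MOVNE  r2←0x92
3: ✓ MOVPL  r0←0x49
4: ✓ CMP  NZCV=1001
5: ✓ MOVNE  r2←0x25
6: ✓ MOVCC  r4←0x2d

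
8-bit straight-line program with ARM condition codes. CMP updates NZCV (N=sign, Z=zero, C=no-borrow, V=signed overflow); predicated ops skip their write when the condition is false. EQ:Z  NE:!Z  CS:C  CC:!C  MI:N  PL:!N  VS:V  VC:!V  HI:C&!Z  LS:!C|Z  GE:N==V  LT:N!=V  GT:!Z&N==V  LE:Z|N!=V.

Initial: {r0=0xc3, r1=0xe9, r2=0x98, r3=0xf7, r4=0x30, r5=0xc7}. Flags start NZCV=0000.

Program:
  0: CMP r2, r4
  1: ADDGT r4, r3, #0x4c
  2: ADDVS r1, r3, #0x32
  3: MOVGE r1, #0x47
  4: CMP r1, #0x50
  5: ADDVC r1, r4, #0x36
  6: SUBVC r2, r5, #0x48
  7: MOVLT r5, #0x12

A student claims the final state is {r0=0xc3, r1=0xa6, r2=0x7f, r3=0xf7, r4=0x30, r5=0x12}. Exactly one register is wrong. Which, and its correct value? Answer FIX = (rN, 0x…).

[0] flags=0011 → (cmp)
[1] flags=0011 GT?F → skip
[2] flags=0011 VS?T → r1=0x29
[3] flags=0011 GE?F → skip
[4] flags=1000 → (cmp)
[5] flags=1000 VC?T → r1=0x66
[6] flags=1000 VC?T → r2=0x7f
[7] flags=1000 LT?T → r5=0x12

FIX = (r1, 0x66)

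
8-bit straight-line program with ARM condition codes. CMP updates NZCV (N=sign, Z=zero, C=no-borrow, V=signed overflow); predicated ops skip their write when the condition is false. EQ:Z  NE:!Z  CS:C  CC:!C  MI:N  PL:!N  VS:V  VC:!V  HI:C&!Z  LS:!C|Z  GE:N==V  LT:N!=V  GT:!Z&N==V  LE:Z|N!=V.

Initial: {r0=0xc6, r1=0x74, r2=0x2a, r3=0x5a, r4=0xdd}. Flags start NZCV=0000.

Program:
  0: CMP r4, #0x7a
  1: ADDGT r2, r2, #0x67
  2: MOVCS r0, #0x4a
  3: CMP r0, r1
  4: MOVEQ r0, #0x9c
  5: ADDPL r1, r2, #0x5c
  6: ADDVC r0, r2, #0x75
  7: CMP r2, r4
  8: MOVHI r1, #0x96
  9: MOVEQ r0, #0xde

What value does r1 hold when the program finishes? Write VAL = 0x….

VAL = 0x74

[0] flags=0011 → (cmp)
[1] flags=0011 GT?F → skip
[2] flags=0011 CS?T → r0=0x4a
[3] flags=1000 → (cmp)
[4] flags=1000 EQ?F → skip
[5] flags=1000 PL?F → skip
[6] flags=1000 VC?T → r0=0x9f
[7] flags=0000 → (cmp)
[8] flags=0000 HI?F → skip
[9] flags=0000 EQ?F → skip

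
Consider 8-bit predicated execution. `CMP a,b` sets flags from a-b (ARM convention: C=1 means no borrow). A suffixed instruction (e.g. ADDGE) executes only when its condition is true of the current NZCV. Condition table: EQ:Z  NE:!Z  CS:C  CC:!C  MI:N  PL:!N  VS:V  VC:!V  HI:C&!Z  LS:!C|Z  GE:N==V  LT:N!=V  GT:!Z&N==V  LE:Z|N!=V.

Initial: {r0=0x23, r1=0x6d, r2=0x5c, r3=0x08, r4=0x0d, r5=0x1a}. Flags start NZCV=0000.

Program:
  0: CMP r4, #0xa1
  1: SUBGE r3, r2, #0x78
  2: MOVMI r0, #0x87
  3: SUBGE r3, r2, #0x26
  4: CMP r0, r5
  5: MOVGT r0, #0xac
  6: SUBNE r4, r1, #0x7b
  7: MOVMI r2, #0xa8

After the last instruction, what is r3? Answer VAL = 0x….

VAL = 0x36

0: ✓ CMP  NZCV=0000
1: ✓ SUBGE  r3←0xe4
2: · MOVMI
3: ✓ SUBGE  r3←0x36
4: ✓ CMP  NZCV=0010
5: ✓ MOVGT  r0←0xac
6: ✓ SUBNE  r4←0xf2
7: · MOVMI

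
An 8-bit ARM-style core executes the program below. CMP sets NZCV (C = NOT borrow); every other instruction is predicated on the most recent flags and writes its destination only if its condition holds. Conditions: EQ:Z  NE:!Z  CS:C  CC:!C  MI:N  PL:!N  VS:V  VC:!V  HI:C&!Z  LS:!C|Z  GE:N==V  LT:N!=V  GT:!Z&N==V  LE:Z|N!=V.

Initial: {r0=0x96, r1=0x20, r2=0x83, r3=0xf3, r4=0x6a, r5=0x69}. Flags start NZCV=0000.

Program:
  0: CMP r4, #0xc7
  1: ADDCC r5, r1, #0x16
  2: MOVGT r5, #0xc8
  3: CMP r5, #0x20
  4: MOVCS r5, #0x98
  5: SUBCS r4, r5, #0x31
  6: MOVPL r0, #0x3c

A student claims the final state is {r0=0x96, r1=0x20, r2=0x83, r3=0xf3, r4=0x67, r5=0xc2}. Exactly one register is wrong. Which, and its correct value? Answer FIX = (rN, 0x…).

FIX = (r5, 0x98)

0: ✓ CMP  NZCV=1001
1: ✓ ADDCC  r5←0x36
2: ✓ MOVGT  r5←0xc8
3: ✓ CMP  NZCV=1010
4: ✓ MOVCS  r5←0x98
5: ✓ SUBCS  r4←0x67
6: · MOVPL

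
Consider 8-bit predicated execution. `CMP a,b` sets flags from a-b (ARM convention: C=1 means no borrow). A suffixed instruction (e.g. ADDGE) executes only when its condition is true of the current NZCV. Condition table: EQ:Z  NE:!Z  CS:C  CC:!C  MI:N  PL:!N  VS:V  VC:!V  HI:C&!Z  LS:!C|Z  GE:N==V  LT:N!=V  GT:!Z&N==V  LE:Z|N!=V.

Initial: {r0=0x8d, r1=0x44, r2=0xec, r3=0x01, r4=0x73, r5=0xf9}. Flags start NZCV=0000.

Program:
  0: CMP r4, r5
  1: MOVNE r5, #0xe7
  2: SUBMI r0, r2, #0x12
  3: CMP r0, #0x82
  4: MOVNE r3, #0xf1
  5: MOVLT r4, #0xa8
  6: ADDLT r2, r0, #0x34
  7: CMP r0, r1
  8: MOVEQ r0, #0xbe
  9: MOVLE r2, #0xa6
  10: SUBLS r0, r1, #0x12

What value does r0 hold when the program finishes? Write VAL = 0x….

VAL = 0x8d

[0] flags=0000 → (cmp)
[1] flags=0000 NE?T → r5=0xe7
[2] flags=0000 MI?F → skip
[3] flags=0010 → (cmp)
[4] flags=0010 NE?T → r3=0xf1
[5] flags=0010 LT?F → skip
[6] flags=0010 LT?F → skip
[7] flags=0011 → (cmp)
[8] flags=0011 EQ?F → skip
[9] flags=0011 LE?T → r2=0xa6
[10] flags=0011 LS?F → skip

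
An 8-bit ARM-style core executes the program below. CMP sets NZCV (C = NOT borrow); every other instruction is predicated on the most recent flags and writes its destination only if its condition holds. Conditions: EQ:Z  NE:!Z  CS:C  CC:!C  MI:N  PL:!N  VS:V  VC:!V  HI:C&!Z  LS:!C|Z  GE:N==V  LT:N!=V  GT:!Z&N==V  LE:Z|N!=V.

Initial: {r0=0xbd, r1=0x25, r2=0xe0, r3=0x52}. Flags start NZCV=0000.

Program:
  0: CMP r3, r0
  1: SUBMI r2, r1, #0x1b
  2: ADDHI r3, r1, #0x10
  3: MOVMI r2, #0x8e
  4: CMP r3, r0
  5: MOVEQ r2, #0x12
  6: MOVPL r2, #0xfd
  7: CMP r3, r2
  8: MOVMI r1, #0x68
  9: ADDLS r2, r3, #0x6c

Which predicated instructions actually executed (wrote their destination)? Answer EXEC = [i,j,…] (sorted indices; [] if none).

0: ✓ CMP  NZCV=1001
1: ✓ SUBMI  r2←0x0a
2: · ADDHI
3: ✓ MOVMI  r2←0x8e
4: ✓ CMP  NZCV=1001
5: · MOVEQ
6: · MOVPL
7: ✓ CMP  NZCV=1001
8: ✓ MOVMI  r1←0x68
9: ✓ ADDLS  r2←0xbe

EXEC = [1,3,8,9]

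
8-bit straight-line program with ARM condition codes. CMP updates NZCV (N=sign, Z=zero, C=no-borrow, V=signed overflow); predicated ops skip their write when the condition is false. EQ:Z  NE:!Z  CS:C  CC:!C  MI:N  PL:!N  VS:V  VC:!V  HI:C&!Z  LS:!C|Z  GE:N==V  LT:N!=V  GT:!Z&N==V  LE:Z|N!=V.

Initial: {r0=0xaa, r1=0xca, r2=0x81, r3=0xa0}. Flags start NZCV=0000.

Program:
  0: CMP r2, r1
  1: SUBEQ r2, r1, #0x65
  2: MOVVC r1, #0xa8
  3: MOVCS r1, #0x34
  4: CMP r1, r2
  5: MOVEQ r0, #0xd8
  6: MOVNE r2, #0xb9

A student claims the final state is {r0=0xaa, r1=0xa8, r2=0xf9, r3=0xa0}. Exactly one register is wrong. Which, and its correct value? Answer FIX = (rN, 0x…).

FIX = (r2, 0xb9)

[0] flags=1000 → (cmp)
[1] flags=1000 EQ?F → skip
[2] flags=1000 VC?T → r1=0xa8
[3] flags=1000 CS?F → skip
[4] flags=0010 → (cmp)
[5] flags=0010 EQ?F → skip
[6] flags=0010 NE?T → r2=0xb9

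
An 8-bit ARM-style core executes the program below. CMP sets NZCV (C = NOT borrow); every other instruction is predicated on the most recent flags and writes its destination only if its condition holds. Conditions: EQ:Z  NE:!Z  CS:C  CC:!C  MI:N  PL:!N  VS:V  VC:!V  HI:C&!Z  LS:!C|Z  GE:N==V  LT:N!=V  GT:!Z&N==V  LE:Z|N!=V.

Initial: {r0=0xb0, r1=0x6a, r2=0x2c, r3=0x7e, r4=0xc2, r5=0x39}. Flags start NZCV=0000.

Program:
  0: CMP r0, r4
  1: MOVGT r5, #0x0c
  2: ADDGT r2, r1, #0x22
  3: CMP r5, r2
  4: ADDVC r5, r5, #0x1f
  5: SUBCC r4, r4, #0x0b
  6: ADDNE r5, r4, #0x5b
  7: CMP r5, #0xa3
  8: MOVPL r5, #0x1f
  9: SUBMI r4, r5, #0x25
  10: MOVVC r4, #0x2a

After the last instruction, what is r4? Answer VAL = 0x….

VAL = 0x2a

0: ✓ CMP  NZCV=1000
1: · MOVGT
2: · ADDGT
3: ✓ CMP  NZCV=0010
4: ✓ ADDVC  r5←0x58
5: · SUBCC
6: ✓ ADDNE  r5←0x1d
7: ✓ CMP  NZCV=0000
8: ✓ MOVPL  r5←0x1f
9: · SUBMI
10: ✓ MOVVC  r4←0x2a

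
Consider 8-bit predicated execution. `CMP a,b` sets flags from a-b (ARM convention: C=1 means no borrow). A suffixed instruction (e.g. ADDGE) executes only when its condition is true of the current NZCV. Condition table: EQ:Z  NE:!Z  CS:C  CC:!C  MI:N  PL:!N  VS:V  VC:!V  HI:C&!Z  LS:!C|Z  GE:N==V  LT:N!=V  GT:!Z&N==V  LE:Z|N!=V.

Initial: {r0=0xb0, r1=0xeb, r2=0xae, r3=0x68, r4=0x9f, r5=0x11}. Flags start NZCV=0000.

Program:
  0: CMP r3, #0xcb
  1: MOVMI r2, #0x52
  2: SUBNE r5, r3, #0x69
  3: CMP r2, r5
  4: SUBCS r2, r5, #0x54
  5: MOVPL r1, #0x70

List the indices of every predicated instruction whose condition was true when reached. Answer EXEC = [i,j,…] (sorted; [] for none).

0: ✓ CMP  NZCV=1001
1: ✓ MOVMI  r2←0x52
2: ✓ SUBNE  r5←0xff
3: ✓ CMP  NZCV=0000
4: · SUBCS
5: ✓ MOVPL  r1←0x70

EXEC = [1,2,5]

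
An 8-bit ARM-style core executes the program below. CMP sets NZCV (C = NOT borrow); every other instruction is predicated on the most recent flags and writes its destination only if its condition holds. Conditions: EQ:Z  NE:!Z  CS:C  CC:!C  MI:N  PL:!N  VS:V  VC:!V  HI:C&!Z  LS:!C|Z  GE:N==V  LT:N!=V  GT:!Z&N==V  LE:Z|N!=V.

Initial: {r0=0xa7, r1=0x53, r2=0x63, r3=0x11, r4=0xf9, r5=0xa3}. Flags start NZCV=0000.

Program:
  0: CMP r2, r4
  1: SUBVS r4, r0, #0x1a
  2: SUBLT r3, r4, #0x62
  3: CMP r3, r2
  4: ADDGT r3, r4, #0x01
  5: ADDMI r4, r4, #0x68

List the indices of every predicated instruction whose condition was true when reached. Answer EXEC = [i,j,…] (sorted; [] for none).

[0] flags=0000 → (cmp)
[1] flags=0000 VS?F → skip
[2] flags=0000 LT?F → skip
[3] flags=1000 → (cmp)
[4] flags=1000 GT?F → skip
[5] flags=1000 MI?T → r4=0x61

EXEC = [5]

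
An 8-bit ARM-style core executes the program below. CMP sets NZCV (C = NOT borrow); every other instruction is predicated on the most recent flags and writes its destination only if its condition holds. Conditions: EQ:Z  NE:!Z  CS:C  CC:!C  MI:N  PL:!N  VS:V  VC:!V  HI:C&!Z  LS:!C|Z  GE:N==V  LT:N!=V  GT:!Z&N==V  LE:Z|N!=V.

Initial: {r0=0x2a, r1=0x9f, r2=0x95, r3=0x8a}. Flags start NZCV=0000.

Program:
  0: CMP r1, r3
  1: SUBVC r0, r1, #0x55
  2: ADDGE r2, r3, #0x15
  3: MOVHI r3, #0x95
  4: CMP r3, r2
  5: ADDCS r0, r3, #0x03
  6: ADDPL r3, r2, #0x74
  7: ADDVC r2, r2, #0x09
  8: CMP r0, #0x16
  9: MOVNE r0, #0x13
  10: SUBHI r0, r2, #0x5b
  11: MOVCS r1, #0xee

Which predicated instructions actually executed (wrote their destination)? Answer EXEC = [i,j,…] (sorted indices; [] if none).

[0] flags=0010 → (cmp)
[1] flags=0010 VC?T → r0=0x4a
[2] flags=0010 GE?T → r2=0x9f
[3] flags=0010 HI?T → r3=0x95
[4] flags=1000 → (cmp)
[5] flags=1000 CS?F → skip
[6] flags=1000 PL?F → skip
[7] flags=1000 VC?T → r2=0xa8
[8] flags=0010 → (cmp)
[9] flags=0010 NE?T → r0=0x13
[10] flags=0010 HI?T → r0=0x4d
[11] flags=0010 CS?T → r1=0xee

EXEC = [1,2,3,7,9,10,11]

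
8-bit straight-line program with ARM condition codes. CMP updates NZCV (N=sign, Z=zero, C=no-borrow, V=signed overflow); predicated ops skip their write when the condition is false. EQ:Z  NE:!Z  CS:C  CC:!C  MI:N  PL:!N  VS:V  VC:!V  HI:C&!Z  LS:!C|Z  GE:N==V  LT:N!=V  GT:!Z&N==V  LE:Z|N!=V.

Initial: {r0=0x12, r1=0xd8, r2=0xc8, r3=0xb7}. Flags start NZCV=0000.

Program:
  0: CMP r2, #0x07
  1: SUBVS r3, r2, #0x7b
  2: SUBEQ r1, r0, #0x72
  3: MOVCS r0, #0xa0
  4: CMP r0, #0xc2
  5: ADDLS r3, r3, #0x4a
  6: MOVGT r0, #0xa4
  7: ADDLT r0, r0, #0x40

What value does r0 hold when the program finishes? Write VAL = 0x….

VAL = 0xe0

[0] flags=1010 → (cmp)
[1] flags=1010 VS?F → skip
[2] flags=1010 EQ?F → skip
[3] flags=1010 CS?T → r0=0xa0
[4] flags=1000 → (cmp)
[5] flags=1000 LS?T → r3=0x01
[6] flags=1000 GT?F → skip
[7] flags=1000 LT?T → r0=0xe0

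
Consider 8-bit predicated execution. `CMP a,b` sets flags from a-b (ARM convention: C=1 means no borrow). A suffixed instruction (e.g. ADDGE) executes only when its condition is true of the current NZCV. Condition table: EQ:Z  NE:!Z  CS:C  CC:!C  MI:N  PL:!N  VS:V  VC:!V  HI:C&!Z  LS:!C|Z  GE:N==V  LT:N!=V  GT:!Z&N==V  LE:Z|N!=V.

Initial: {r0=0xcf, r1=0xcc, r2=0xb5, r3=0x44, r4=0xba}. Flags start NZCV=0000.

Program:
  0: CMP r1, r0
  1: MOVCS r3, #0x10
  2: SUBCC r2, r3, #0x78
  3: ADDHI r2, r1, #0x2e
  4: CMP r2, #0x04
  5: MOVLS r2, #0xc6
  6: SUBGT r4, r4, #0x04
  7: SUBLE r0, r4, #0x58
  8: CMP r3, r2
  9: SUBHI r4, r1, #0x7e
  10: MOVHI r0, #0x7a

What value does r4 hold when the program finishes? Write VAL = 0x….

VAL = 0xba

[0] flags=1000 → (cmp)
[1] flags=1000 CS?F → skip
[2] flags=1000 CC?T → r2=0xcc
[3] flags=1000 HI?F → skip
[4] flags=1010 → (cmp)
[5] flags=1010 LS?F → skip
[6] flags=1010 GT?F → skip
[7] flags=1010 LE?T → r0=0x62
[8] flags=0000 → (cmp)
[9] flags=0000 HI?F → skip
[10] flags=0000 HI?F → skip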